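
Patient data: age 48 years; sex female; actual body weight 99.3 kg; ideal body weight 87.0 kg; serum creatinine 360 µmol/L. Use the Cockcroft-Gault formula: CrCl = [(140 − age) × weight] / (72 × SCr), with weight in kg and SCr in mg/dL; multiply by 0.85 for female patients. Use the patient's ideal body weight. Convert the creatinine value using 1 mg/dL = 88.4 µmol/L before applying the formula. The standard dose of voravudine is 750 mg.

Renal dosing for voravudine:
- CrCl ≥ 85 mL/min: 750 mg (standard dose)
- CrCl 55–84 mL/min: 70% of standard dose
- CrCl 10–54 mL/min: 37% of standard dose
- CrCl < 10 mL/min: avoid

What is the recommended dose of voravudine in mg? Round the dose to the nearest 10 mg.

SCr = 360 / 88.4 = 4.072 mg/dL
CrCl = (140 − 48) × 87 / (72 × 4.072) × 0.85 = 8004.0 / 293.18 × 0.85 ≈ 23.2 mL/min
CrCl ≈ 23 mL/min → bracket 10–54 mL/min.
37% of 750 mg = 277.5 mg → 280 mg

280 mg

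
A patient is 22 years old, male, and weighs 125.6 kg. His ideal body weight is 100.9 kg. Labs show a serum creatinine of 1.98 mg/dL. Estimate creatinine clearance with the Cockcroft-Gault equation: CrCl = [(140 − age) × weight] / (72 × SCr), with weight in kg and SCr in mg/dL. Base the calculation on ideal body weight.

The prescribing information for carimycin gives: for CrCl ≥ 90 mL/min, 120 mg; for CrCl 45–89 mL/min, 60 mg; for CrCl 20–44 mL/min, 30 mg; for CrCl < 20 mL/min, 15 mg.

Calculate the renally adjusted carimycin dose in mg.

CrCl = (140 − 22) × 100.9 / (72 × 1.98) = 11906.2 / 142.56 ≈ 83.5 mL/min
CrCl ≈ 84 mL/min → bracket 45–89 mL/min.
Dose for this bracket: 60 mg.

60 mg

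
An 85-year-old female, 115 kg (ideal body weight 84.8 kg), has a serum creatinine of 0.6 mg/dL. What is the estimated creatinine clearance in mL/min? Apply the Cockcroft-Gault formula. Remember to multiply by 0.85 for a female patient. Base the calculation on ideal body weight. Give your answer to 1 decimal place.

CrCl = (140 − 85) × 84.8 / (72 × 0.6) × 0.85 = 4664.0 / 43.20 × 0.85 ≈ 91.8 mL/min

91.8 mL/min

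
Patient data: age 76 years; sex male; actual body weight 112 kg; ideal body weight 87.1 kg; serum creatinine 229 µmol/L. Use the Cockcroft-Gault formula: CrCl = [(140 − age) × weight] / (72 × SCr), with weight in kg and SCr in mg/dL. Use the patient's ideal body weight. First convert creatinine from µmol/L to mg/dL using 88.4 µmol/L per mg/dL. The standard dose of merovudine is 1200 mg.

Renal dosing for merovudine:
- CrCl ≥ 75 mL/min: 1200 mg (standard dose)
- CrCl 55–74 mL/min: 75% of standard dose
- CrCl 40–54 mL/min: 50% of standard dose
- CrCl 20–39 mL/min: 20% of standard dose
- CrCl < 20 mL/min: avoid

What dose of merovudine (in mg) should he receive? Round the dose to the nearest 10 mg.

240 mg

SCr = 229 / 88.4 = 2.59 mg/dL
CrCl = (140 − 76) × 87.1 / (72 × 2.59) = 5574.4 / 186.48 ≈ 29.9 mL/min
CrCl ≈ 30 mL/min → bracket 20–39 mL/min.
20% of 1200 mg = 240 mg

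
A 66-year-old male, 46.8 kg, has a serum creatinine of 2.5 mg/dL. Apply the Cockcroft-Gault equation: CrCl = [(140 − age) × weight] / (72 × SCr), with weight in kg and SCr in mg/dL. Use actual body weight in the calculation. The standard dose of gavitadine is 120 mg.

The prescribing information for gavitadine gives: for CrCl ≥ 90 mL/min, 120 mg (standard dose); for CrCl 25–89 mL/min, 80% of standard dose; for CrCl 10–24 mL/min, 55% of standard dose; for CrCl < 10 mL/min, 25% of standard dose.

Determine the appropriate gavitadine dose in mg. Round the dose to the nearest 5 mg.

65 mg

CrCl = (140 − 66) × 46.8 / (72 × 2.5) = 3463.2 / 180.00 ≈ 19.2 mL/min
CrCl ≈ 19 mL/min → bracket 10–24 mL/min.
55% of 120 mg = 66 mg → 65 mg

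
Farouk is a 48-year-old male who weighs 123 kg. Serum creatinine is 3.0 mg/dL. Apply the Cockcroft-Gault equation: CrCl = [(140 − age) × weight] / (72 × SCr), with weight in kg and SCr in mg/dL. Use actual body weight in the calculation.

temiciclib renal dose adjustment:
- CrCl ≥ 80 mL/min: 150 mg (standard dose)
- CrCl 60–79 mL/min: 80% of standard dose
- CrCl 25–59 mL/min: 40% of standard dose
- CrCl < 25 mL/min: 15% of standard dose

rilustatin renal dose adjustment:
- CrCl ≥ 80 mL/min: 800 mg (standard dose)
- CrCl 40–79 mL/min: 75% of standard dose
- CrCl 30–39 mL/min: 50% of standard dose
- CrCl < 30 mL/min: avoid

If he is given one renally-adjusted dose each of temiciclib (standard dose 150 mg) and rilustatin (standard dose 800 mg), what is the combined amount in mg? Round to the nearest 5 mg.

CrCl = (140 − 48) × 123 / (72 × 3) = 11316.0 / 216.00 ≈ 52.4 mL/min
CrCl ≈ 52 mL/min.
temiciclib: 25–59 mL/min → 40% of 150 mg = 60 mg.
rilustatin: 40–79 mL/min → 75% of 800 mg = 600 mg.
Total = 60 + 600 = 660 mg.

660 mg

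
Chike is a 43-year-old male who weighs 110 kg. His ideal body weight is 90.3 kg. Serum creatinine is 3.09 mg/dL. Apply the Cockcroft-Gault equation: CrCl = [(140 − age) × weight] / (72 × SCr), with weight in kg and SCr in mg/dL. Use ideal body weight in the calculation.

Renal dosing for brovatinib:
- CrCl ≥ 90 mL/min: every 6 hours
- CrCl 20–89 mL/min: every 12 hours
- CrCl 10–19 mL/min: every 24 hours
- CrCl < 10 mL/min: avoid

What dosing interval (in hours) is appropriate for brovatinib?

every 12 hours

CrCl = (140 − 43) × 90.3 / (72 × 3.09) = 8759.1 / 222.48 ≈ 39.4 mL/min
CrCl ≈ 39 mL/min → bracket 20–89 mL/min → every 12 hours.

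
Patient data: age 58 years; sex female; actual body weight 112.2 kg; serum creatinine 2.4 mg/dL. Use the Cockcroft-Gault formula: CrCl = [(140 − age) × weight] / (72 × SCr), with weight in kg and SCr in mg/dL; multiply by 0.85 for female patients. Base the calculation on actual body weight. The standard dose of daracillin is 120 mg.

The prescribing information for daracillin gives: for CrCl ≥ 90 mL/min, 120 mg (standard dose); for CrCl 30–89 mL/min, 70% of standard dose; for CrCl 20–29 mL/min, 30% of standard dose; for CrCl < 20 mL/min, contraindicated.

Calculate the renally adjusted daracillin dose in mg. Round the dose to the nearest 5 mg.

85 mg

CrCl = (140 − 58) × 112.2 / (72 × 2.4) × 0.85 = 9200.4 / 172.80 × 0.85 ≈ 45.3 mL/min
CrCl ≈ 45 mL/min → bracket 30–89 mL/min.
70% of 120 mg = 84 mg → 85 mg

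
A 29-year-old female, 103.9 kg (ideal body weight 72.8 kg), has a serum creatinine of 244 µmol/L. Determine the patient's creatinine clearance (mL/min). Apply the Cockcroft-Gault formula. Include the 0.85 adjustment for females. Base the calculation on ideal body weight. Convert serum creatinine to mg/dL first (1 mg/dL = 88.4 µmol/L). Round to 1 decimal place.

34.6 mL/min

SCr = 244 / 88.4 = 2.76 mg/dL
CrCl = (140 − 29) × 72.8 / (72 × 2.76) × 0.85 = 8080.8 / 198.72 × 0.85 ≈ 34.6 mL/min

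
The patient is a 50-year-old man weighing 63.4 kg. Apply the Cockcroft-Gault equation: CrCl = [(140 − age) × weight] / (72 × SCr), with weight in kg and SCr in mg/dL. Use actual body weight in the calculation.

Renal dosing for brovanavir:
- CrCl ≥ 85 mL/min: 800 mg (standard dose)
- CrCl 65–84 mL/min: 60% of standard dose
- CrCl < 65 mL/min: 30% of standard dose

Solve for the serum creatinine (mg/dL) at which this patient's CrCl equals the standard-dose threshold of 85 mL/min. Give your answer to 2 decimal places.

0.93 mg/dL

Standard dose requires CrCl ≥ 85 mL/min.
Set (140 − 50) × 63.4 / (72 × SCr) = 85
SCr = (140 − 50) × 63.4 / (72 × 85) = 0.932 mg/dL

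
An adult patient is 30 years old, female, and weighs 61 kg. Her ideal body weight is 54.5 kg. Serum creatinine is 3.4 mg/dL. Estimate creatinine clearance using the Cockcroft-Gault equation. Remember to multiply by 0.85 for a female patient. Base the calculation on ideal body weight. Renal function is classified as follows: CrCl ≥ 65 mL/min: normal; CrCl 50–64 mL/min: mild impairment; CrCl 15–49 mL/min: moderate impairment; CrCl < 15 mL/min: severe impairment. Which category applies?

moderate impairment

CrCl = (140 − 30) × 54.5 / (72 × 3.4) × 0.85 = 5995.0 / 244.80 × 0.85 ≈ 20.8 mL/min
21 mL/min falls in the 'moderate impairment' range.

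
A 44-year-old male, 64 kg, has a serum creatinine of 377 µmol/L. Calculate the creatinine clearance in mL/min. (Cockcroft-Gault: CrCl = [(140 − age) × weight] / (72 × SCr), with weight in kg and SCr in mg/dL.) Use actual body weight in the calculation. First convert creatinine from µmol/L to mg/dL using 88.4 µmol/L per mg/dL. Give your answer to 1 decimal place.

SCr = 377 / 88.4 = 4.265 mg/dL
CrCl = (140 − 44) × 64 / (72 × 4.265) = 6144.0 / 307.08 ≈ 20.0 mL/min

20.0 mL/min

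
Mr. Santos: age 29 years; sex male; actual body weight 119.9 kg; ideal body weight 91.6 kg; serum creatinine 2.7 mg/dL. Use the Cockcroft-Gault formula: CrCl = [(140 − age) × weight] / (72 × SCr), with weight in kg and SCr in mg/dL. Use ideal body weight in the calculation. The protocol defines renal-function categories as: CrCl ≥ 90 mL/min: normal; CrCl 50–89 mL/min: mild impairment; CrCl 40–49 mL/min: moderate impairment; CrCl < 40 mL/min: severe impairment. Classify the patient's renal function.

mild impairment

CrCl = (140 − 29) × 91.6 / (72 × 2.7) = 10167.6 / 194.40 ≈ 52.3 mL/min
52 mL/min falls in the 'mild impairment' range.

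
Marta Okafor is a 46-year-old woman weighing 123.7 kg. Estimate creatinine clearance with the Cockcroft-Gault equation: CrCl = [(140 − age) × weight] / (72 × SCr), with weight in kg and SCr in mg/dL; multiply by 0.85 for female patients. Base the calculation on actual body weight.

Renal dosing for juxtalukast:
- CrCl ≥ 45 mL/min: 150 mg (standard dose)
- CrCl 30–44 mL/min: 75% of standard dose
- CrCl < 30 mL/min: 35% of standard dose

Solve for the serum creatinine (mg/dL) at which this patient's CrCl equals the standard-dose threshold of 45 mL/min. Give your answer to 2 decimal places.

Standard dose requires CrCl ≥ 45 mL/min.
Set (140 − 46) × 123.7 × 0.85 / (72 × SCr) = 45
SCr = (140 − 46) × 123.7 × 0.85 / (72 × 45) = 3.051 mg/dL

3.05 mg/dL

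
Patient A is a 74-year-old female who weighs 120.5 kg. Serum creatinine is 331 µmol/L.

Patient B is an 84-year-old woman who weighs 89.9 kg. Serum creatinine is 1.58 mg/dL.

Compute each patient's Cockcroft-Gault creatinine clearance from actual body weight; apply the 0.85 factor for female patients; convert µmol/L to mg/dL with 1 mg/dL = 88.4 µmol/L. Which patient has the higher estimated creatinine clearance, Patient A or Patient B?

Patient A: SCr = 331 / 88.4 = 3.744 mg/dL
Patient A: CrCl = (140 − 74) × 120.5 / (72 × 3.744) × 0.85 = 7953.0 / 269.57 × 0.85 ≈ 25.1 mL/min
Patient B: CrCl = (140 − 84) × 89.9 / (72 × 1.58) × 0.85 = 5034.4 / 113.76 × 0.85 ≈ 37.6 mL/min
25.1 vs 37.6 mL/min → Patient B is higher.

Patient B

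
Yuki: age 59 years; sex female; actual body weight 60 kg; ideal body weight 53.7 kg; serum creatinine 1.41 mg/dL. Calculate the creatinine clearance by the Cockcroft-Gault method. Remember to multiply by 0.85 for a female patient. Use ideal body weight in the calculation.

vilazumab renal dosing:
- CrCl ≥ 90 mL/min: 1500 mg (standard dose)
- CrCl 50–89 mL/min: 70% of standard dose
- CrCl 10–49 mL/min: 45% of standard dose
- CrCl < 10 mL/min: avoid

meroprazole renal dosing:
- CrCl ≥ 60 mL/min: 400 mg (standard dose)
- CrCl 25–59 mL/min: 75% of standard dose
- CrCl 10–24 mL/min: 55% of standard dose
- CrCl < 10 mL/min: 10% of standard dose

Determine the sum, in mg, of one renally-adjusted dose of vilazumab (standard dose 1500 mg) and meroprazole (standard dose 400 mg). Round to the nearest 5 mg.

CrCl = (140 − 59) × 53.7 / (72 × 1.41) × 0.85 = 4349.7 / 101.52 × 0.85 ≈ 36.4 mL/min
CrCl ≈ 36 mL/min.
vilazumab: 10–49 mL/min → 45% of 1500 mg = 675 mg.
meroprazole: 25–59 mL/min → 75% of 400 mg = 300 mg.
Total = 675 + 300 = 975 mg.

975 mg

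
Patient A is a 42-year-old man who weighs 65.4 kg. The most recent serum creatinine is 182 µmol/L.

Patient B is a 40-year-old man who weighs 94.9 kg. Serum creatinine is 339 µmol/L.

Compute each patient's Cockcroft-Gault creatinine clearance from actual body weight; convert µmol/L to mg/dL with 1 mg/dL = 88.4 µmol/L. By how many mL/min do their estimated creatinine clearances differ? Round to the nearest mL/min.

9 mL/min

Patient A: SCr = 182 / 88.4 = 2.059 mg/dL
Patient A: CrCl = (140 − 42) × 65.4 / (72 × 2.059) = 6409.2 / 148.25 ≈ 43.2 mL/min
Patient B: SCr = 339 / 88.4 = 3.835 mg/dL
Patient B: CrCl = (140 − 40) × 94.9 / (72 × 3.835) = 9490.0 / 276.12 ≈ 34.4 mL/min
|43.2 − 34.4| = 8.8 mL/min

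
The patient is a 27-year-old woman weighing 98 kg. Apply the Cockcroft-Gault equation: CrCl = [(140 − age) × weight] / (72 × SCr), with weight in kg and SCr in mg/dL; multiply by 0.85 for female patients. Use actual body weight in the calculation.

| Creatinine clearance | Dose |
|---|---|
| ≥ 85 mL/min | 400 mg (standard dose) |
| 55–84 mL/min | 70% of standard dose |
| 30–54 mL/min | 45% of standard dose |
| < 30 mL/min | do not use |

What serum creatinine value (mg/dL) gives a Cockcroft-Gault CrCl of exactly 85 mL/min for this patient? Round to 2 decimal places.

1.54 mg/dL

Standard dose requires CrCl ≥ 85 mL/min.
Set (140 − 27) × 98 × 0.85 / (72 × SCr) = 85
SCr = (140 − 27) × 98 × 0.85 / (72 × 85) = 1.538 mg/dL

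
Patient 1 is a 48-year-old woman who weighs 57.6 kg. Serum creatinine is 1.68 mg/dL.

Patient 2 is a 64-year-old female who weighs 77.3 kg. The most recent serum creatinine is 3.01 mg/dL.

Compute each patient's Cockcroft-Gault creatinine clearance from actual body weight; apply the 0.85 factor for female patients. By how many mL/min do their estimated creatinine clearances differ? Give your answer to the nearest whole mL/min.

Patient 1: CrCl = (140 − 48) × 57.6 / (72 × 1.68) × 0.85 = 5299.2 / 120.96 × 0.85 ≈ 37.2 mL/min
Patient 2: CrCl = (140 − 64) × 77.3 / (72 × 3.01) × 0.85 = 5874.8 / 216.72 × 0.85 ≈ 23.0 mL/min
|37.2 − 23.0| = 14.2 mL/min

14 mL/min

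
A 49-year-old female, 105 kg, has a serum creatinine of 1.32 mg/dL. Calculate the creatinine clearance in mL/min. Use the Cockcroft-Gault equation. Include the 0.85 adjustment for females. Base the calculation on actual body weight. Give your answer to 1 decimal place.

CrCl = (140 − 49) × 105 / (72 × 1.32) × 0.85 = 9555.0 / 95.04 × 0.85 ≈ 85.5 mL/min

85.5 mL/min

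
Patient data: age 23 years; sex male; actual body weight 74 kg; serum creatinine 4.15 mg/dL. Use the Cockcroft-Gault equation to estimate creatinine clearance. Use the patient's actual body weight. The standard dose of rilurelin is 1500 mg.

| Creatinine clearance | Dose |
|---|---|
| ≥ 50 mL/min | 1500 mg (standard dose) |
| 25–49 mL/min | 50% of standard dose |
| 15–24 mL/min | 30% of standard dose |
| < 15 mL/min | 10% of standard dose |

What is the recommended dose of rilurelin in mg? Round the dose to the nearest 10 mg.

CrCl = (140 − 23) × 74 / (72 × 4.15) = 8658.0 / 298.80 ≈ 29.0 mL/min
CrCl ≈ 29 mL/min → bracket 25–49 mL/min.
50% of 1500 mg = 750 mg

750 mg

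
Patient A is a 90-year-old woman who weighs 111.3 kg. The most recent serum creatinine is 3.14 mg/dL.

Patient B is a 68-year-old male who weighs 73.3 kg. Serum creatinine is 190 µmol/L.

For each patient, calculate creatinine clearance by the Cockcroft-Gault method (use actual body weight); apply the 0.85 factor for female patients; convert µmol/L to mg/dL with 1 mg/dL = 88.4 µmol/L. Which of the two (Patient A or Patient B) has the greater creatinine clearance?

Patient A: CrCl = (140 − 90) × 111.3 / (72 × 3.14) × 0.85 = 5565.0 / 226.08 × 0.85 ≈ 20.9 mL/min
Patient B: SCr = 190 / 88.4 = 2.149 mg/dL
Patient B: CrCl = (140 − 68) × 73.3 / (72 × 2.149) = 5277.6 / 154.73 ≈ 34.1 mL/min
20.9 vs 34.1 mL/min → Patient B is higher.

Patient B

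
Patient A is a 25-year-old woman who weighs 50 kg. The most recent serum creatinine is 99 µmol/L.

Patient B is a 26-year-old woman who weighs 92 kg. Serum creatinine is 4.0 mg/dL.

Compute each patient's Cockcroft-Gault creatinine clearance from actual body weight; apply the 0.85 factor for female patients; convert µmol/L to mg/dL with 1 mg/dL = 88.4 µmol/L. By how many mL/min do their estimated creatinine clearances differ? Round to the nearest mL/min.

30 mL/min

Patient A: SCr = 99 / 88.4 = 1.12 mg/dL
Patient A: CrCl = (140 − 25) × 50 / (72 × 1.12) × 0.85 = 5750.0 / 80.64 × 0.85 ≈ 60.6 mL/min
Patient B: CrCl = (140 − 26) × 92 / (72 × 4) × 0.85 = 10488.0 / 288.00 × 0.85 ≈ 31.0 mL/min
|60.6 − 31.0| = 29.6 mL/min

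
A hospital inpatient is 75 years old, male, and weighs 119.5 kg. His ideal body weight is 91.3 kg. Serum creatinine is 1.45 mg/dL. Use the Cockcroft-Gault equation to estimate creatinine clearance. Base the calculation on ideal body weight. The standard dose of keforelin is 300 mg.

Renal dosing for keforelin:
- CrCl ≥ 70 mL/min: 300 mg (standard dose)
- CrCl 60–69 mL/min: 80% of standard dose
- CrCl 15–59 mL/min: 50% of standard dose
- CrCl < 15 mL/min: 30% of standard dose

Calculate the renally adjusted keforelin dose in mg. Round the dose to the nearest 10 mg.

150 mg

CrCl = (140 − 75) × 91.3 / (72 × 1.45) = 5934.5 / 104.40 ≈ 56.8 mL/min
CrCl ≈ 57 mL/min → bracket 15–59 mL/min.
50% of 300 mg = 150 mg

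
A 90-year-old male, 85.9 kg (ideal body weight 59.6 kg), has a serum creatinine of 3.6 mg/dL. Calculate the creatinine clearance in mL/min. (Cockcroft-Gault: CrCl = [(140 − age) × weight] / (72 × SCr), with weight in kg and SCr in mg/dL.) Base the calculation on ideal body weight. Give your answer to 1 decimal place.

11.5 mL/min

CrCl = (140 − 90) × 59.6 / (72 × 3.6) = 2980.0 / 259.20 ≈ 11.5 mL/min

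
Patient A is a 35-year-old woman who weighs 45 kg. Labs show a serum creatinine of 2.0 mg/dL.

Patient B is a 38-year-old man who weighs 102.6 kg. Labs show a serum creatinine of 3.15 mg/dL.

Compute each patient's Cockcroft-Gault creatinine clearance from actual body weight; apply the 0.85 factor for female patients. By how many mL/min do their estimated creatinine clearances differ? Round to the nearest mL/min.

Patient A: CrCl = (140 − 35) × 45 / (72 × 2) × 0.85 = 4725.0 / 144.00 × 0.85 ≈ 27.9 mL/min
Patient B: CrCl = (140 − 38) × 102.6 / (72 × 3.15) = 10465.2 / 226.80 ≈ 46.1 mL/min
|27.9 − 46.1| = 18.2 mL/min

18 mL/min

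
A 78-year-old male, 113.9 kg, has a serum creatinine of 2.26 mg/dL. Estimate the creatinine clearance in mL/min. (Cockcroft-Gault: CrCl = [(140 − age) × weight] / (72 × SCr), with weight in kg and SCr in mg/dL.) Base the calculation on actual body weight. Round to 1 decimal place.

43.4 mL/min

CrCl = (140 − 78) × 113.9 / (72 × 2.26) = 7061.8 / 162.72 ≈ 43.4 mL/min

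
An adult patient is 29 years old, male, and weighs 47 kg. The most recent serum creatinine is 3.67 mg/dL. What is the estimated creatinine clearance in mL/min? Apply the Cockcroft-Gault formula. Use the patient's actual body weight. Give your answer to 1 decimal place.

CrCl = (140 − 29) × 47 / (72 × 3.67) = 5217.0 / 264.24 ≈ 19.7 mL/min

19.7 mL/min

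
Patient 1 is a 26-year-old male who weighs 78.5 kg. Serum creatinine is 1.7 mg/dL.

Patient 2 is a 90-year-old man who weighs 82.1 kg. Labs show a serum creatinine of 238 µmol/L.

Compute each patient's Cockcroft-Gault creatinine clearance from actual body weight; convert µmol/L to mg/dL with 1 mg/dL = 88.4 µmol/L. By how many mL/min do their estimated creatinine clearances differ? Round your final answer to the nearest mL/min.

Patient 1: CrCl = (140 − 26) × 78.5 / (72 × 1.7) = 8949.0 / 122.40 ≈ 73.1 mL/min
Patient 2: SCr = 238 / 88.4 = 2.692 mg/dL
Patient 2: CrCl = (140 − 90) × 82.1 / (72 × 2.692) = 4105.0 / 193.82 ≈ 21.2 mL/min
|73.1 − 21.2| = 51.9 mL/min

52 mL/min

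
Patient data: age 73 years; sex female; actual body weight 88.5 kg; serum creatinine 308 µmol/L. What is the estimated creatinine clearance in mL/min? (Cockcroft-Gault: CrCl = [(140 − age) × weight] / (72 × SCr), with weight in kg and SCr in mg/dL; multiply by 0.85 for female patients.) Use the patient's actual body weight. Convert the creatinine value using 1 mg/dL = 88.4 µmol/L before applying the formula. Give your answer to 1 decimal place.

SCr = 308 / 88.4 = 3.484 mg/dL
CrCl = (140 − 73) × 88.5 / (72 × 3.484) × 0.85 = 5929.5 / 250.85 × 0.85 ≈ 20.1 mL/min

20.1 mL/min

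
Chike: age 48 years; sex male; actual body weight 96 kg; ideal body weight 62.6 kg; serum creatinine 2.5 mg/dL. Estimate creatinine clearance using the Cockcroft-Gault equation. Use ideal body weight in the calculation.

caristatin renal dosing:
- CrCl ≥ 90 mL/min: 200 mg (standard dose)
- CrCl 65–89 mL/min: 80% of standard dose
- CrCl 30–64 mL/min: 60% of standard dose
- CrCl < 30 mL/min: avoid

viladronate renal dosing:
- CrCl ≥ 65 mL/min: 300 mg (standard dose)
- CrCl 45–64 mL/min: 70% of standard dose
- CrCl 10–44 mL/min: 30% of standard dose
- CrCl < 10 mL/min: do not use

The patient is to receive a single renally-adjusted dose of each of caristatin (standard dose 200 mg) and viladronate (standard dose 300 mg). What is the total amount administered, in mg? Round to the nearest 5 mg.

CrCl = (140 − 48) × 62.6 / (72 × 2.5) = 5759.2 / 180.00 ≈ 32.0 mL/min
CrCl ≈ 32 mL/min.
caristatin: 30–64 mL/min → 60% of 200 mg = 120 mg.
viladronate: 10–44 mL/min → 30% of 300 mg = 90 mg.
Total = 120 + 90 = 210 mg.

210 mg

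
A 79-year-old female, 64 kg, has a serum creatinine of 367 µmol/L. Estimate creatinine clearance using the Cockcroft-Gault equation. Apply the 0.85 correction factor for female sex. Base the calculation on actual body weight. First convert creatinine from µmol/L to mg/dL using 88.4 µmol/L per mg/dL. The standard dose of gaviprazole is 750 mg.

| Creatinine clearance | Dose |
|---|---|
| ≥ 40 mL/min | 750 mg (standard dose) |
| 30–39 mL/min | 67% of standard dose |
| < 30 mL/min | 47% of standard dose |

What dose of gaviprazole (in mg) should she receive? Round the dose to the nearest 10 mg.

350 mg

SCr = 367 / 88.4 = 4.152 mg/dL
CrCl = (140 − 79) × 64 / (72 × 4.152) × 0.85 = 3904.0 / 298.94 × 0.85 ≈ 11.1 mL/min
CrCl ≈ 11 mL/min → bracket < 30 mL/min.
47% of 750 mg = 352.5 mg → 350 mg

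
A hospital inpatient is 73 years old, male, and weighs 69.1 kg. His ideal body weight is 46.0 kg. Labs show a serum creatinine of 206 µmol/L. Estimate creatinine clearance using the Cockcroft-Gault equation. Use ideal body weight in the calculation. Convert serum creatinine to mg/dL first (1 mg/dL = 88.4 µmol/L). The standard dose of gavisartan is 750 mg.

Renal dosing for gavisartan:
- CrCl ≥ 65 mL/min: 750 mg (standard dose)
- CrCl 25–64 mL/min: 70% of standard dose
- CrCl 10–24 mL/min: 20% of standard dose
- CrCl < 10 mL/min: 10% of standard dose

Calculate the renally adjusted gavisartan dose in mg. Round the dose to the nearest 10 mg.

SCr = 206 / 88.4 = 2.33 mg/dL
CrCl = (140 − 73) × 46 / (72 × 2.33) = 3082.0 / 167.76 ≈ 18.4 mL/min
CrCl ≈ 18 mL/min → bracket 10–24 mL/min.
20% of 750 mg = 150 mg

150 mg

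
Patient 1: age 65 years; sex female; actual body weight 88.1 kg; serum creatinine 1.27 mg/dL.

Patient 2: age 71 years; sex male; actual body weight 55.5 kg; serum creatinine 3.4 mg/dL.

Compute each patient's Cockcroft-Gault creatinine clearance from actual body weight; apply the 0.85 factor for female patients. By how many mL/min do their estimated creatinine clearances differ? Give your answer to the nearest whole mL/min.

46 mL/min

Patient 1: CrCl = (140 − 65) × 88.1 / (72 × 1.27) × 0.85 = 6607.5 / 91.44 × 0.85 ≈ 61.4 mL/min
Patient 2: CrCl = (140 − 71) × 55.5 / (72 × 3.4) = 3829.5 / 244.80 ≈ 15.6 mL/min
|61.4 − 15.6| = 45.8 mL/min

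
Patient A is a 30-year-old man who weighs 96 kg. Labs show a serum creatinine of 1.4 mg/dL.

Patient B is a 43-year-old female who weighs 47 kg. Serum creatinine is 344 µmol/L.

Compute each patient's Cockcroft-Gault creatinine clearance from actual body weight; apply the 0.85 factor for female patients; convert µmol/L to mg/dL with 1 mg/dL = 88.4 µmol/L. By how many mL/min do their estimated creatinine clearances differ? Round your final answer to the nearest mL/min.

Patient A: CrCl = (140 − 30) × 96 / (72 × 1.4) = 10560.0 / 100.80 ≈ 104.8 mL/min
Patient B: SCr = 344 / 88.4 = 3.891 mg/dL
Patient B: CrCl = (140 − 43) × 47 / (72 × 3.891) × 0.85 = 4559.0 / 280.15 × 0.85 ≈ 13.8 mL/min
|104.8 − 13.8| = 91.0 mL/min

91 mL/min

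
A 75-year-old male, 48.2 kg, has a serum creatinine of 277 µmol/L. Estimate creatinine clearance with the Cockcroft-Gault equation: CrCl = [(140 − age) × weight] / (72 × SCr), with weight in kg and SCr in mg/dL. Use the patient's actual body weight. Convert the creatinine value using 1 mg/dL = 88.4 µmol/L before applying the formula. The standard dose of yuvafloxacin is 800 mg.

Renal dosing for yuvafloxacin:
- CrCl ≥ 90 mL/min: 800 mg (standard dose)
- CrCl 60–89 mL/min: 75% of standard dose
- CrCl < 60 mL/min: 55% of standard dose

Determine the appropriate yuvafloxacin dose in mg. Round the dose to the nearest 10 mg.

SCr = 277 / 88.4 = 3.133 mg/dL
CrCl = (140 − 75) × 48.2 / (72 × 3.133) = 3133.0 / 225.58 ≈ 13.9 mL/min
CrCl ≈ 14 mL/min → bracket < 60 mL/min.
55% of 800 mg = 440 mg

440 mg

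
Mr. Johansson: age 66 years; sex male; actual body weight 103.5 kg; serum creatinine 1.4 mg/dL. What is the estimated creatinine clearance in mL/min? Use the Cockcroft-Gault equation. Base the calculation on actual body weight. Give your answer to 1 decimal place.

76.0 mL/min

CrCl = (140 − 66) × 103.5 / (72 × 1.4) = 7659.0 / 100.80 ≈ 76.0 mL/min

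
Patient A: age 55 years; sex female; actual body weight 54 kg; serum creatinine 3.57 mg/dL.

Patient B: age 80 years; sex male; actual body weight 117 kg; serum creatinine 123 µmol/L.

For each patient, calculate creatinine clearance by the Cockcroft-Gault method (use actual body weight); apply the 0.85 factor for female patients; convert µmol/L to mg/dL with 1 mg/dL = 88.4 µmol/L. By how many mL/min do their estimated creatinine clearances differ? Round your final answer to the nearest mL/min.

Patient A: CrCl = (140 − 55) × 54 / (72 × 3.57) × 0.85 = 4590.0 / 257.04 × 0.85 ≈ 15.2 mL/min
Patient B: SCr = 123 / 88.4 = 1.391 mg/dL
Patient B: CrCl = (140 − 80) × 117 / (72 × 1.391) = 7020.0 / 100.15 ≈ 70.1 mL/min
|15.2 − 70.1| = 54.9 mL/min

55 mL/min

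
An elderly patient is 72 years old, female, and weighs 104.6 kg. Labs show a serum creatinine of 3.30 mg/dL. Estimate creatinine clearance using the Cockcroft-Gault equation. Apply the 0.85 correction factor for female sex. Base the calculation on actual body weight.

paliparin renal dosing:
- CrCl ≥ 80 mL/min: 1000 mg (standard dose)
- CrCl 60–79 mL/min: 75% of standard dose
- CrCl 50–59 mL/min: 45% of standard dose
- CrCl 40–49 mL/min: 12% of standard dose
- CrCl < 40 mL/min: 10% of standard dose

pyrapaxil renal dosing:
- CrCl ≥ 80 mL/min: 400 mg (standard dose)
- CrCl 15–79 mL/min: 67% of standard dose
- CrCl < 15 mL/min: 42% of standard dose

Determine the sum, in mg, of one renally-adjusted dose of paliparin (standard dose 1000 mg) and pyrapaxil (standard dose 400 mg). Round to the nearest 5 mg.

370 mg

CrCl = (140 − 72) × 104.6 / (72 × 3.3) × 0.85 = 7112.8 / 237.60 × 0.85 ≈ 25.4 mL/min
CrCl ≈ 25 mL/min.
paliparin: < 40 mL/min → 10% of 1000 mg = 100 mg.
pyrapaxil: 15–79 mL/min → 67% of 400 mg = 268 mg.
Total = 100 + 268 = 368 mg.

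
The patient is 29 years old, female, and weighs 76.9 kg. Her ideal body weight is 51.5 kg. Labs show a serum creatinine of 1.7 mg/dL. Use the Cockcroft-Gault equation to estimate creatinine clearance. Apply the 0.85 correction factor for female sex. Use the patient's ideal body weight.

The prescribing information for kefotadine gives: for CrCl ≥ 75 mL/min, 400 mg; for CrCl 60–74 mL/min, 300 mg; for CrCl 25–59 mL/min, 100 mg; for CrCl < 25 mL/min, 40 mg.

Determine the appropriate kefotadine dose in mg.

CrCl = (140 − 29) × 51.5 / (72 × 1.7) × 0.85 = 5716.5 / 122.40 × 0.85 ≈ 39.7 mL/min
CrCl ≈ 40 mL/min → bracket 25–59 mL/min.
Dose for this bracket: 100 mg.

100 mg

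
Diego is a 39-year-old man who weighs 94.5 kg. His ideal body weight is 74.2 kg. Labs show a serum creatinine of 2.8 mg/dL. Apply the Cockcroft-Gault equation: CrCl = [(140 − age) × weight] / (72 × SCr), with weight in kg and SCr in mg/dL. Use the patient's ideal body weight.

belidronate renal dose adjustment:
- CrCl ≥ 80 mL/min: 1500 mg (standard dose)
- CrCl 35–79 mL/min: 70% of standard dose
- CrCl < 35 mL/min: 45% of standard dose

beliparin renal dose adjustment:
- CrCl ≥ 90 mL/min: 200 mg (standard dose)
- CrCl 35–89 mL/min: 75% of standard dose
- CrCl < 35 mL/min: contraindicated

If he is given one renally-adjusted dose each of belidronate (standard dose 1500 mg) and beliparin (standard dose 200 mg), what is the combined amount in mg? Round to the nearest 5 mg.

1200 mg

CrCl = (140 − 39) × 74.2 / (72 × 2.8) = 7494.2 / 201.60 ≈ 37.2 mL/min
CrCl ≈ 37 mL/min.
belidronate: 35–79 mL/min → 70% of 1500 mg = 1050 mg.
beliparin: 35–89 mL/min → 75% of 200 mg = 150 mg.
Total = 1050 + 150 = 1200 mg.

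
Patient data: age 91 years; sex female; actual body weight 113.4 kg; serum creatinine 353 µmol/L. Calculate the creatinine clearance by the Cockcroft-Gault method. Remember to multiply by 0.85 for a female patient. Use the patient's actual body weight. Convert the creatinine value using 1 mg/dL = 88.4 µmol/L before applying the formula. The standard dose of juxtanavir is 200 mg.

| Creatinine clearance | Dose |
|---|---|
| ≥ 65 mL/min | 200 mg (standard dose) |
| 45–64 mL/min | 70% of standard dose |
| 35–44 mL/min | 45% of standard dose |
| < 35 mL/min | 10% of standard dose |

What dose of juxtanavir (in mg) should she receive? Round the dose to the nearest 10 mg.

20 mg

SCr = 353 / 88.4 = 3.993 mg/dL
CrCl = (140 − 91) × 113.4 / (72 × 3.993) × 0.85 = 5556.6 / 287.50 × 0.85 ≈ 16.4 mL/min
CrCl ≈ 16 mL/min → bracket < 35 mL/min.
10% of 200 mg = 20 mg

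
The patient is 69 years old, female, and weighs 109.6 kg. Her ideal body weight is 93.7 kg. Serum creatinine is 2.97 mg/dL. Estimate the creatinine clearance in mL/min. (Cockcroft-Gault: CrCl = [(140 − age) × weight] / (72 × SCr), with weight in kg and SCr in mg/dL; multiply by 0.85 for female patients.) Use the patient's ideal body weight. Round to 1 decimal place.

CrCl = (140 − 69) × 93.7 / (72 × 2.97) × 0.85 = 6652.7 / 213.84 × 0.85 ≈ 26.4 mL/min

26.4 mL/min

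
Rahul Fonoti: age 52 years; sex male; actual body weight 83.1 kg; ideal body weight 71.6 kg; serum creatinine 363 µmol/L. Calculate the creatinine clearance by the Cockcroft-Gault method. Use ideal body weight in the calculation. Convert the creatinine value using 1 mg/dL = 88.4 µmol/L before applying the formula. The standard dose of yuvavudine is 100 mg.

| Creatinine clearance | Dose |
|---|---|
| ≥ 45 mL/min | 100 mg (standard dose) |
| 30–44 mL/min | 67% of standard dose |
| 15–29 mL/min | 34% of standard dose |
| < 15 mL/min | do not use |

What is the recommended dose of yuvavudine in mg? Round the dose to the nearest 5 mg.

SCr = 363 / 88.4 = 4.106 mg/dL
CrCl = (140 − 52) × 71.6 / (72 × 4.106) = 6300.8 / 295.63 ≈ 21.3 mL/min
CrCl ≈ 21 mL/min → bracket 15–29 mL/min.
34% of 100 mg = 34 mg → 35 mg

35 mg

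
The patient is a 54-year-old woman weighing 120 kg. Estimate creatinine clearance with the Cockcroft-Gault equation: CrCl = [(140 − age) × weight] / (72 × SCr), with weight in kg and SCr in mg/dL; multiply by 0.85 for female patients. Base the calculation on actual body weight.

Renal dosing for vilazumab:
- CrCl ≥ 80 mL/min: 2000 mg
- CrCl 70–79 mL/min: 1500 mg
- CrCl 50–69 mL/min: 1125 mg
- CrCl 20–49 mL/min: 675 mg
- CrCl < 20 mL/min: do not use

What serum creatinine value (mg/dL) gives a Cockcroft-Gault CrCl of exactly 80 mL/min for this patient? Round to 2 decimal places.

1.52 mg/dL

Standard dose requires CrCl ≥ 80 mL/min.
Set (140 − 54) × 120 × 0.85 / (72 × SCr) = 80
SCr = (140 − 54) × 120 × 0.85 / (72 × 80) = 1.523 mg/dL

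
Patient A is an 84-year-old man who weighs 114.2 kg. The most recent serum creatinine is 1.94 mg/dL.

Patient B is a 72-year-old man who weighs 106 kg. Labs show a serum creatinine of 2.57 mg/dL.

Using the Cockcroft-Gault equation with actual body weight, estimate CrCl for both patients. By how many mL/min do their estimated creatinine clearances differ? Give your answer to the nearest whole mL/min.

7 mL/min

Patient A: CrCl = (140 − 84) × 114.2 / (72 × 1.94) = 6395.2 / 139.68 ≈ 45.8 mL/min
Patient B: CrCl = (140 − 72) × 106 / (72 × 2.57) = 7208.0 / 185.04 ≈ 39.0 mL/min
|45.8 − 39.0| = 6.8 mL/min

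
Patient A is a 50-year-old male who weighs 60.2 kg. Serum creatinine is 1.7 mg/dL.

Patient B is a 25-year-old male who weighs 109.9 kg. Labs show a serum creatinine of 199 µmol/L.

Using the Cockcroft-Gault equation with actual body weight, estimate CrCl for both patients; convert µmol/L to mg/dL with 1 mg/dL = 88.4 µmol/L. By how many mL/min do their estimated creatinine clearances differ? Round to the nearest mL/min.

34 mL/min

Patient A: CrCl = (140 − 50) × 60.2 / (72 × 1.7) = 5418.0 / 122.40 ≈ 44.3 mL/min
Patient B: SCr = 199 / 88.4 = 2.251 mg/dL
Patient B: CrCl = (140 − 25) × 109.9 / (72 × 2.251) = 12638.5 / 162.07 ≈ 78.0 mL/min
|44.3 − 78.0| = 33.7 mL/min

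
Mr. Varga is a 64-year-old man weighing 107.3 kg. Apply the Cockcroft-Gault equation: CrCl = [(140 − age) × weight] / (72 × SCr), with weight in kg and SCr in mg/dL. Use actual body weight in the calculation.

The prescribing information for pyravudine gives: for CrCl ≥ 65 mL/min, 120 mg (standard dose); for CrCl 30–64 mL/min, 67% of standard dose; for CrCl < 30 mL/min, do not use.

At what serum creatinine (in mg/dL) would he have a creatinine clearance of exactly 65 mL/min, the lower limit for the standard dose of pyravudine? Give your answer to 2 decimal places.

Standard dose requires CrCl ≥ 65 mL/min.
Set (140 − 64) × 107.3 / (72 × SCr) = 65
SCr = (140 − 64) × 107.3 / (72 × 65) = 1.742 mg/dL

1.74 mg/dL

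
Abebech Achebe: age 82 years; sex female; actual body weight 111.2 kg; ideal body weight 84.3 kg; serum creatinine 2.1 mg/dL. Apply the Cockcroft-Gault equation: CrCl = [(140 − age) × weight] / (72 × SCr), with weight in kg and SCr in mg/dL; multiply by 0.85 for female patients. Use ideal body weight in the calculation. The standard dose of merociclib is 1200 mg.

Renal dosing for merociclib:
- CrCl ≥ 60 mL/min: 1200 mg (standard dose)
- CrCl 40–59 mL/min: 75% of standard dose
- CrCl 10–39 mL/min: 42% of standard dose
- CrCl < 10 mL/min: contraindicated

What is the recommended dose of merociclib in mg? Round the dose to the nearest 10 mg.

CrCl = (140 − 82) × 84.3 / (72 × 2.1) × 0.85 = 4889.4 / 151.20 × 0.85 ≈ 27.5 mL/min
CrCl ≈ 27 mL/min → bracket 10–39 mL/min.
42% of 1200 mg = 504 mg → 500 mg

500 mg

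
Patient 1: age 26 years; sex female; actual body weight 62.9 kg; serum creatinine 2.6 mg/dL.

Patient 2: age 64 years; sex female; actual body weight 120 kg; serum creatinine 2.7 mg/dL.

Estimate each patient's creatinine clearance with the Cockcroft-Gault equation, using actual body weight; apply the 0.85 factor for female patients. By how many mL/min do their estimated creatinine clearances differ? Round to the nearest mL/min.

7 mL/min

Patient 1: CrCl = (140 − 26) × 62.9 / (72 × 2.6) × 0.85 = 7170.6 / 187.20 × 0.85 ≈ 32.6 mL/min
Patient 2: CrCl = (140 − 64) × 120 / (72 × 2.7) × 0.85 = 9120.0 / 194.40 × 0.85 ≈ 39.9 mL/min
|32.6 − 39.9| = 7.3 mL/min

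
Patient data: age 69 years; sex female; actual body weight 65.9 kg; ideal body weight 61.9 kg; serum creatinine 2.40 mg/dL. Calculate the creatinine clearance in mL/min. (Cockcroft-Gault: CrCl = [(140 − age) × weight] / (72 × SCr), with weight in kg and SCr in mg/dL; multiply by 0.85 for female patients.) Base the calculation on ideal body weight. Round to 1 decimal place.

CrCl = (140 − 69) × 61.9 / (72 × 2.4) × 0.85 = 4394.9 / 172.80 × 0.85 ≈ 21.6 mL/min

21.6 mL/min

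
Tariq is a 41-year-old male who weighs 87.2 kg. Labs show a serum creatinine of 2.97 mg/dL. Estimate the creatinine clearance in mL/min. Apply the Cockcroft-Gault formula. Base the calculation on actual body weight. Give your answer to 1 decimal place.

CrCl = (140 − 41) × 87.2 / (72 × 2.97) = 8632.8 / 213.84 ≈ 40.4 mL/min

40.4 mL/min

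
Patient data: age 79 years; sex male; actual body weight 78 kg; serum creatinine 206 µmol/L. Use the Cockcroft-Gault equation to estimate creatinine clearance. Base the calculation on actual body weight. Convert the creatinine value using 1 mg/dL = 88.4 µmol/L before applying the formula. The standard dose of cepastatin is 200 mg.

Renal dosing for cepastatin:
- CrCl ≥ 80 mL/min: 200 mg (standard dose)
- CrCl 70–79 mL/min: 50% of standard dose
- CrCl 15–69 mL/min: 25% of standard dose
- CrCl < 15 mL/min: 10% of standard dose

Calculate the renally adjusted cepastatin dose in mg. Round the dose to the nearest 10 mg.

SCr = 206 / 88.4 = 2.33 mg/dL
CrCl = (140 − 79) × 78 / (72 × 2.33) = 4758.0 / 167.76 ≈ 28.4 mL/min
CrCl ≈ 28 mL/min → bracket 15–69 mL/min.
25% of 200 mg = 50 mg

50 mg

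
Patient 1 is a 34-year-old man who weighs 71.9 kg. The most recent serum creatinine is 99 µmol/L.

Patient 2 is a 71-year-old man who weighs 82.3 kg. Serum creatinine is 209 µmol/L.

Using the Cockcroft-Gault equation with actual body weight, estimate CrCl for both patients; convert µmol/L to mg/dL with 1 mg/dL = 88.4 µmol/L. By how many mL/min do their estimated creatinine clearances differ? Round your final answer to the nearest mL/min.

Patient 1: SCr = 99 / 88.4 = 1.12 mg/dL
Patient 1: CrCl = (140 − 34) × 71.9 / (72 × 1.12) = 7621.4 / 80.64 ≈ 94.5 mL/min
Patient 2: SCr = 209 / 88.4 = 2.364 mg/dL
Patient 2: CrCl = (140 − 71) × 82.3 / (72 × 2.364) = 5678.7 / 170.21 ≈ 33.4 mL/min
|94.5 − 33.4| = 61.1 mL/min

61 mL/min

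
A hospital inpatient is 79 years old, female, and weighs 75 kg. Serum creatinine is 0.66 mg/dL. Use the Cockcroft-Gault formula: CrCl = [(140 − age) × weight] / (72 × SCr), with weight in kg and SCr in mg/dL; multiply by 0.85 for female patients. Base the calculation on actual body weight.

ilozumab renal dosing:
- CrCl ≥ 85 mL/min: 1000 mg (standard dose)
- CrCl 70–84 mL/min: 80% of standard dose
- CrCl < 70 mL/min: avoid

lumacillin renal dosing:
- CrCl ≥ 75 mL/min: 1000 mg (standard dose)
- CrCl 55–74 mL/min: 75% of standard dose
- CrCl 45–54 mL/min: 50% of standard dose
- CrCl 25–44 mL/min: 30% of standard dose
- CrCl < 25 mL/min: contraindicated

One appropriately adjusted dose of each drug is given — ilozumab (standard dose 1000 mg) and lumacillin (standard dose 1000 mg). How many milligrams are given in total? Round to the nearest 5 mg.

1800 mg

CrCl = (140 − 79) × 75 / (72 × 0.66) × 0.85 = 4575.0 / 47.52 × 0.85 ≈ 81.8 mL/min
CrCl ≈ 82 mL/min.
ilozumab: 70–84 mL/min → 80% of 1000 mg = 800 mg.
lumacillin: ≥ 75 mL/min → 100% of 1000 mg = 1000 mg.
Total = 800 + 1000 = 1800 mg.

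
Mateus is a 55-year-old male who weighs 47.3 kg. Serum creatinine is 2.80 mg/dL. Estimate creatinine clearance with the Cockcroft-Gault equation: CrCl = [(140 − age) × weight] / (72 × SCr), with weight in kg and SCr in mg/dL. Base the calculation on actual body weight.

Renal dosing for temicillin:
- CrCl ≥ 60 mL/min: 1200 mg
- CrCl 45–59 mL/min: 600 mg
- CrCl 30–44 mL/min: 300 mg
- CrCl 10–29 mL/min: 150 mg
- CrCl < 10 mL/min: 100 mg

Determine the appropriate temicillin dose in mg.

CrCl = (140 − 55) × 47.3 / (72 × 2.8) = 4020.5 / 201.60 ≈ 19.9 mL/min
CrCl ≈ 20 mL/min → bracket 10–29 mL/min.
Dose for this bracket: 150 mg.

150 mg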